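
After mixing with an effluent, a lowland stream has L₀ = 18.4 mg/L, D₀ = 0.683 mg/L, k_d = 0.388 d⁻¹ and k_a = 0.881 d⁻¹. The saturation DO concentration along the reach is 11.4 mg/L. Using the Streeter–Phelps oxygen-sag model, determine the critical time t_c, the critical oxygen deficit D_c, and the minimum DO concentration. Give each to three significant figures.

t_c = [1/(k_a−k_d)] ln[(k_a/k_d)(1 − D₀(k_a−k_d)/(k_d L₀))]
= [1/(0.881−0.388)] ln[(0.881/0.388)(1 − 0.683×0.4930/(0.388×18.4))]
= (1/0.4930) ln[2.271 × 0.9528] = 2.028 × ln(2.164) = 2.028 × 0.7717 = 1.565 d.
L(t_c) = L₀ e^(−k_d t_c) = 18.4 × 0.5448 = 10.02 mg/L, and at the critical point k_a D_c = k_d L, so D_c = (0.388/0.881) × 10.02 = 4.415 mg/L.
Minimum DO = C_s − D_c = 11.4 − 4.415 = 6.985 mg/L.

t_c ≈ 1.57 d; D_c ≈ 4.41 mg/L; min DO ≈ 6.99 mg/L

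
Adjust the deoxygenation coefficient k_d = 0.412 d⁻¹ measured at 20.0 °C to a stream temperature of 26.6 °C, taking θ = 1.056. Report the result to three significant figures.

k_d ≈ 0.590 d⁻¹

k_d(T₂) = k_d(T₁) · θ^(T₂−T₁) = 0.412 × 1.056^(26.6−20.0)
= 0.412 × 1.056^6.60 = 0.412 × 1.433 = 0.5903 d⁻¹.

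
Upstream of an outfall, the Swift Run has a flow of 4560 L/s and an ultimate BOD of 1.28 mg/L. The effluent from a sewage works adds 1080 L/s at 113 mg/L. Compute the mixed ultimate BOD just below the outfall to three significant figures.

22.7 mg/L

Flow-weighted mixing: C = (Q_r C_r + Q_w C_w)/(Q_r + Q_w)
= (4560×1.28 + 1080×113)/(4560 + 1080) = 127900/5640 = 22.67 mg/L.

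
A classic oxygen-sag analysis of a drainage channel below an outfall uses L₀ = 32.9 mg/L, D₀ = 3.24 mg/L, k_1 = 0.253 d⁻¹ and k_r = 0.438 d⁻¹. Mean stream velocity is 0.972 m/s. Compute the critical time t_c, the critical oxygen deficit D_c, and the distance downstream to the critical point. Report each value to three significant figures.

t_c = [1/(k_r−k_1)] ln[(k_r/k_1)(1 − D₀(k_r−k_1)/(k_1 L₀))]
= [1/(0.438−0.253)] ln[(0.438/0.253)(1 − 3.24×0.1850/(0.253×32.9))]
= (1/0.1850) ln[1.731 × 0.9280] = 5.405 × ln(1.607) = 5.405 × 0.4741 = 2.563 d.
L(t_c) = L₀ e^(−k_1 t_c) = 32.9 × 0.5229 = 17.20 mg/L, and at the critical point k_r D_c = k_1 L, so D_c = (0.253/0.438) × 17.20 = 9.937 mg/L.
x_c = v t_c = 0.972 m/s × 2.563 d × 86400 s/d = 215200 m ≈ 215 km.

t_c ≈ 2.56 d; D_c ≈ 9.94 mg/L; x_c ≈ 215 km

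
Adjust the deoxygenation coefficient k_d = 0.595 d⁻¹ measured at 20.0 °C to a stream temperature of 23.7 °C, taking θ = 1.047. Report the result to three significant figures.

k_d ≈ 0.705 d⁻¹

k_d(T₂) = k_d(T₁) · θ^(T₂−T₁) = 0.595 × 1.047^(23.7−20.0)
= 0.595 × 1.047^3.70 = 0.595 × 1.185 = 0.7052 d⁻¹.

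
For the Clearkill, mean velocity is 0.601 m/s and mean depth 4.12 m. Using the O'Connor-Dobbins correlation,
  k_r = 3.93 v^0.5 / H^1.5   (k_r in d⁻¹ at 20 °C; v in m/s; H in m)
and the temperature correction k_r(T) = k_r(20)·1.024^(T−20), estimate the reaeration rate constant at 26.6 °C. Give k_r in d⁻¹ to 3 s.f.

k_r(20) = 3.93 × 0.601^0.5 / 4.12^1.5 = 3.93 × 0.7752 / 8.363 = 0.3643 d⁻¹.
k_r(26.6) = 0.3643 × 1.024^(26.6−20) = 0.3643 × 1.169 = 0.4261 d⁻¹.

k_r ≈ 0.426 d⁻¹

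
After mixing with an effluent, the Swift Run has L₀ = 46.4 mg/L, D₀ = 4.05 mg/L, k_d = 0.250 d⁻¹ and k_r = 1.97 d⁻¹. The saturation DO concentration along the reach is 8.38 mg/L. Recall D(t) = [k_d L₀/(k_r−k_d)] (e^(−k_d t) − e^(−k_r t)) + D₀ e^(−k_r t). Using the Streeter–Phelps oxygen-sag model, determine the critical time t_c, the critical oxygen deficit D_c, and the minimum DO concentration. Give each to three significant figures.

t_c ≈ 0.667 d; D_c ≈ 4.98 mg/L; min DO ≈ 3.40 mg/L

At the critical point dD/dt = 0, so k_d L₀ e^(−k_d t) = k_r D. Substituting D(t) from the Streeter–Phelps equation and solving for t gives
t_c = ln[(k_r/k_d)(1 − D₀(k_r−k_d)/(k_d L₀))] / (k_r−k_d).
Here k_r−k_d = 1.720 d⁻¹ and 1 − D₀(k_r−k_d)/(k_d L₀) = 1 − 4.05×1.720/(0.250×46.4) = 0.3995, so
t_c = ln(7.880 × 0.3995) / 1.720 = 1.147 / 1.720 = 0.6667 d.
L(t_c) = L₀ e^(−k_d t_c) = 46.4 × 0.8465 = 39.28 mg/L, and at the critical point k_r D_c = k_d L, so D_c = (0.250/1.97) × 39.28 = 4.984 mg/L.
Minimum DO = C_s − D_c = 8.38 − 4.984 = 3.396 mg/L.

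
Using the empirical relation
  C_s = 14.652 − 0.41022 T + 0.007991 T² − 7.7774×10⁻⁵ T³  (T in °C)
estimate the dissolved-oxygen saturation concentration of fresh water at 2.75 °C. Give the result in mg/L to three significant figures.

C_s ≈ 13.6 mg/L

C_s = 14.652 − 0.41022×2.75 + 0.007991×2.75² − 7.7774×10⁻⁵×2.75³ = 13.58 mg/L.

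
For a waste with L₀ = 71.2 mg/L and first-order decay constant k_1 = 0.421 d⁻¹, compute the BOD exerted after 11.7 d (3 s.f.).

y ≈ 70.7 mg/L

y_t = L₀(1 − e^(−k_1 t)) = 71.2 × (1 − e^(−0.421×11.7))
= 71.2 × (1 − 0.007258) = 71.2 × 0.9927 = 70.68 mg/L.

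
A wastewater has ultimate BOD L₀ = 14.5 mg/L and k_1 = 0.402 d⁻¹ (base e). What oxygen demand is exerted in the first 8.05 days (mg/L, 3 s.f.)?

y_t = L₀(1 − e^(−k_1 t)) = 14.5 × (1 − e^(−0.402×8.05))
= 14.5 × (1 − 0.03932) = 14.5 × 0.9607 = 13.93 mg/L.

y ≈ 13.9 mg/L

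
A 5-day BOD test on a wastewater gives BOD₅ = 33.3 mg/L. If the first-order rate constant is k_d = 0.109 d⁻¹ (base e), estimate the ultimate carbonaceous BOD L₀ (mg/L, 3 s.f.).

L₀ ≈ 79.3 mg/L

BOD₅ = L₀(1 − e^(−5k_d)) ⇒ L₀ = BOD₅ / (1 − e^(−5×0.109))
= 33.3 / (1 − 0.5798) = 33.3 / 0.4202 = 79.26 mg/L.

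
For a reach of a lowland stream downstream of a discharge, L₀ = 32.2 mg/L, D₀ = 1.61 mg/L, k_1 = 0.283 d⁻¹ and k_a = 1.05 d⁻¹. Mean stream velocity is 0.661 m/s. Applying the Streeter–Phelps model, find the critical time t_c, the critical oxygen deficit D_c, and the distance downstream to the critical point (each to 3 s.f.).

t_c ≈ 1.52 d; D_c ≈ 5.65 mg/L; x_c ≈ 86.8 km

With k_a/k_1 = 3.710 and 1 − D₀(k_a−k_1)/(k_1 L₀) = 0.8645,
t_c = ln(3.710 × 0.8645) / (1.05 − 0.283) = ln(3.207) / 0.7670 = 1.165/0.7670 = 1.520 d.
L(t_c) = L₀ e^(−k_1 t_c) = 32.2 × 0.6505 = 20.95 mg/L, and at the critical point k_a D_c = k_1 L, so D_c = (0.283/1.05) × 20.95 = 5.645 mg/L.
x_c = v t_c = 0.661 m/s × 1.520 d × 86400 s/d = 86780 m ≈ 86.8 km.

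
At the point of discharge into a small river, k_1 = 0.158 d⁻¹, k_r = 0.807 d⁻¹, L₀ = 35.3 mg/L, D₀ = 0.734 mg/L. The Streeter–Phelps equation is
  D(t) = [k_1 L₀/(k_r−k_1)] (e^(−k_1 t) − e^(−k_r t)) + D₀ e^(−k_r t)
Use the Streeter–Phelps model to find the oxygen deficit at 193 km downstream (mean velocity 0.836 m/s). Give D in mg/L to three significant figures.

D ≈ 4.72 mg/L

Travel time t = x/v = 193 km / (0.836 m/s) = 193000 m / 0.836 m/s = 230900 s = 2.672 d.
k_1 L₀/(k_r−k_1) = 0.158×35.3/(0.807−0.158) = 5.577/0.6490 = 8.594 mg/L.
e^(−k_1 t) = e^(−0.158×2.672) = 0.6556; e^(−k_r t) = e^(−0.807×2.672) = 0.1158.
D = 8.594 × (0.6556 − 0.1158) + 0.734 × 0.1158 = 4.640 + 0.08496 = 4.724 mg/L.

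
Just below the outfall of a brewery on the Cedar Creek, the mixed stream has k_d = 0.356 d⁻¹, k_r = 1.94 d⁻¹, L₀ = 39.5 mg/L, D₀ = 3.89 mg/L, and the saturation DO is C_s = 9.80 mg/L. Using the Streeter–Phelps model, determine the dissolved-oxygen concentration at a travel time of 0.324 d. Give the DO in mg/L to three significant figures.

DO ≈ 4.55 mg/L

k_d L₀/(k_r−k_d) = 0.356×39.5/(1.94−0.356) = 14.06/1.584 = 8.878 mg/L.
e^(−k_d t) = e^(−0.356×0.3240) = 0.8911; e^(−k_r t) = e^(−1.94×0.3240) = 0.5334.
D = 8.878 × (0.8911 − 0.5334) + 3.89 × 0.5334 = 3.175 + 2.075 = 5.250 mg/L.
DO = C_s − D = 9.80 − 5.250 = 4.550 mg/L.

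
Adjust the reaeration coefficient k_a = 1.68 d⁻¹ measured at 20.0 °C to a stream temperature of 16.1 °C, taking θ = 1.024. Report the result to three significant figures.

k_a ≈ 1.53 d⁻¹

k_a(T₂) = k_a(T₁) · θ^(T₂−T₁) = 1.68 × 1.024^(16.1−20.0)
= 1.68 × 1.024^-3.90 = 1.68 × 0.9117 = 1.532 d⁻¹.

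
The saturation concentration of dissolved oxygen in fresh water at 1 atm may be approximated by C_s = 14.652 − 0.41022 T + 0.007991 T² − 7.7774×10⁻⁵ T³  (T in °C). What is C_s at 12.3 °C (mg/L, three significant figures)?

C_s ≈ 10.7 mg/L

C_s = 14.652 − 0.41022×12.3 + 0.007991×12.3² − 7.7774×10⁻⁵×12.3³ = 10.67 mg/L.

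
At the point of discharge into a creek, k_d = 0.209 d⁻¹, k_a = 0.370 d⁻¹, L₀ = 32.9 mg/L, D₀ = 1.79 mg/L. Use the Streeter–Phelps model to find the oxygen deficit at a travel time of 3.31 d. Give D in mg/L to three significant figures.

D ≈ 9.36 mg/L

k_d L₀/(k_a−k_d) = 0.209×32.9/(0.370−0.209) = 6.876/0.1610 = 42.71 mg/L.
e^(−k_d t) = e^(−0.209×3.310) = 0.5007; e^(−k_a t) = e^(−0.370×3.310) = 0.2938.
D = 42.71 × (0.5007 − 0.2938) + 1.79 × 0.2938 = 8.834 + 0.5260 = 9.360 mg/L.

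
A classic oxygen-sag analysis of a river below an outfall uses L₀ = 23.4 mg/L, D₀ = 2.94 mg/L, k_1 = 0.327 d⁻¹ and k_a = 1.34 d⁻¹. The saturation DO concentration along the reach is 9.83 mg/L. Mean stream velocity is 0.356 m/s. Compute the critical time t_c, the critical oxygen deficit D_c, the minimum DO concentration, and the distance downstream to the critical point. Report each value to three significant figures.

With k_a/k_1 = 4.098 and 1 − D₀(k_a−k_1)/(k_1 L₀) = 0.6108,
t_c = ln(4.098 × 0.6108) / (1.34 − 0.327) = ln(2.503) / 1.013 = 0.9174/1.013 = 0.9057 d.
L(t_c) = L₀ e^(−k_1 t_c) = 23.4 × 0.7437 = 17.40 mg/L, and at the critical point k_a D_c = k_1 L, so D_c = (0.327/1.34) × 17.40 = 4.247 mg/L.
Minimum DO = C_s − D_c = 9.83 − 4.247 = 5.583 mg/L.
x_c = v t_c = 0.356 m/s × 0.9057 d × 86400 s/d = 27860 m ≈ 27.9 km.

t_c ≈ 0.906 d; D_c ≈ 4.25 mg/L; min DO ≈ 5.58 mg/L; x_c ≈ 27.9 km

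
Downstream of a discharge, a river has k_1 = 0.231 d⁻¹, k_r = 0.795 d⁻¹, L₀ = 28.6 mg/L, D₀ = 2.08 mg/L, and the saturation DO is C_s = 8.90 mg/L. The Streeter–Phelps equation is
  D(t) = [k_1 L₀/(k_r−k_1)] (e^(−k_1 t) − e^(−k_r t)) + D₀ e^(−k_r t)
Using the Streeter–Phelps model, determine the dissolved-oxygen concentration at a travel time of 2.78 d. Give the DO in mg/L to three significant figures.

k_1 L₀/(k_r−k_1) = 0.231×28.6/(0.795−0.231) = 6.607/0.5640 = 11.71 mg/L.
e^(−k_1 t) = e^(−0.231×2.780) = 0.5261; e^(−k_r t) = e^(−0.795×2.780) = 0.1097.
D = 11.71 × (0.5261 − 0.1097) + 2.08 × 0.1097 = 4.878 + 0.2282 = 5.106 mg/L.
DO = C_s − D = 8.90 − 5.106 = 3.794 mg/L.

DO ≈ 3.79 mg/L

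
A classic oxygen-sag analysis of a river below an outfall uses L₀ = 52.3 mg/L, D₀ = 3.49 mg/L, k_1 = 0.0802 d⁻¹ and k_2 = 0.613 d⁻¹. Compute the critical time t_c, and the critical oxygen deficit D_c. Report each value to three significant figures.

t_c ≈ 2.72 d; D_c ≈ 5.50 mg/L

With k_2/k_1 = 7.643 and 1 − D₀(k_2−k_1)/(k_1 L₀) = 0.5567,
t_c = ln(7.643 × 0.5567) / (0.613 − 0.0802) = ln(4.255) / 0.5328 = 1.448/0.5328 = 2.718 d.
D_c = (k_1/k_2) L₀ e^(−k_1 t_c) = (0.0802/0.613) × 52.3 × e^(−0.0802×2.718) = 0.1308 × 52.3 × 0.8041 = 5.502 mg/L.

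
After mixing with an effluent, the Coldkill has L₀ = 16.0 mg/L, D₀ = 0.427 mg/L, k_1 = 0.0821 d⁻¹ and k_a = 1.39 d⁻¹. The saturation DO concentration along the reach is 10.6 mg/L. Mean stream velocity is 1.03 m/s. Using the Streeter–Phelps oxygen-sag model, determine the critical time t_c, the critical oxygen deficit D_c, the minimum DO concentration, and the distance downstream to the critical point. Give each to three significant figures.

t_c ≈ 1.74 d; D_c ≈ 0.819 mg/L; min DO ≈ 9.78 mg/L; x_c ≈ 155 km

t_c = [1/(k_a−k_1)] ln[(k_a/k_1)(1 − D₀(k_a−k_1)/(k_1 L₀))]
= [1/(1.39−0.0821)] ln[(1.39/0.0821)(1 − 0.427×1.308/(0.0821×16.0))]
= (1/1.308) ln[16.93 × 0.5749] = 0.7646 × ln(9.733) = 0.7646 × 2.275 = 1.740 d.
L(t_c) = L₀ e^(−k_1 t_c) = 16.0 × 0.8669 = 13.87 mg/L, and at the critical point k_a D_c = k_1 L, so D_c = (0.0821/1.39) × 13.87 = 0.8192 mg/L.
Minimum DO = C_s − D_c = 10.6 − 0.8192 = 9.781 mg/L.
x_c = v t_c = 1.03 m/s × 1.740 d × 86400 s/d = 154800 m ≈ 155 km.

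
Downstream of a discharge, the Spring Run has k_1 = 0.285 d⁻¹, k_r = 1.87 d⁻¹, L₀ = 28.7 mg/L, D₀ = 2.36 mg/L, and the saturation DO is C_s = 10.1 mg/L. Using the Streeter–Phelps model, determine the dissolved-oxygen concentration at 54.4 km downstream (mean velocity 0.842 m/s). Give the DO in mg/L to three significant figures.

DO ≈ 6.62 mg/L

Travel time t = x/v = 54.4 km / (0.842 m/s) = 54400 m / 0.842 m/s = 64610 s = 0.7478 d.
k_1 L₀/(k_r−k_1) = 0.285×28.7/(1.87−0.285) = 8.179/1.585 = 5.161 mg/L.
e^(−k_1 t) = e^(−0.285×0.7478) = 0.8081; e^(−k_r t) = e^(−1.87×0.7478) = 0.2470.
D = 5.161 × (0.8081 − 0.2470) + 2.36 × 0.2470 = 2.895 + 0.5829 = 3.478 mg/L.
DO = C_s − D = 10.1 − 3.478 = 6.622 mg/L.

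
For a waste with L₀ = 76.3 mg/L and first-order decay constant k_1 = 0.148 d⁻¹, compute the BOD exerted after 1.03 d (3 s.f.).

y ≈ 10.8 mg/L

y_t = L₀(1 − e^(−k_1 t)) = 76.3 × (1 − e^(−0.148×1.03))
= 76.3 × (1 − 0.8586) = 76.3 × 0.1414 = 10.79 mg/L.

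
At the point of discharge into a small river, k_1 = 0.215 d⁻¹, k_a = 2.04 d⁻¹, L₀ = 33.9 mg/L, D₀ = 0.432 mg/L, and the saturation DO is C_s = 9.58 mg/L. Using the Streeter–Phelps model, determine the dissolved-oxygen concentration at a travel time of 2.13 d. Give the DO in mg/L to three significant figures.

DO ≈ 7.10 mg/L

k_1 L₀/(k_a−k_1) = 0.215×33.9/(2.04−0.215) = 7.288/1.825 = 3.994 mg/L.
e^(−k_1 t) = e^(−0.215×2.130) = 0.6326; e^(−k_a t) = e^(−2.04×2.130) = 0.01297.
D = 3.994 × (0.6326 − 0.01297) + 0.432 × 0.01297 = 2.475 + 0.005603 = 2.480 mg/L.
DO = C_s − D = 9.58 − 2.480 = 7.100 mg/L.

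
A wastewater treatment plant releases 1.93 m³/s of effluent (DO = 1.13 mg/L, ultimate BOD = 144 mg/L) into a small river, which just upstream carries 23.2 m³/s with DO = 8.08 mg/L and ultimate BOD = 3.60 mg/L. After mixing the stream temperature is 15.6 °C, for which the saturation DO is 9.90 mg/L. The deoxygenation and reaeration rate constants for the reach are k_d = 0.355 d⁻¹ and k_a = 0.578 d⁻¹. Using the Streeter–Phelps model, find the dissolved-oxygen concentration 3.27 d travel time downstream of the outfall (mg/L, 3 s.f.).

DO ≈ 5.83 mg/L

Mixed DO = (23.2×8.08 + 1.93×1.13)/(23.2+1.93) = 189.6/25.13 = 7.546 mg/L.
Mixed L₀ = (23.2×3.60 + 1.93×144)/(25.13) = 361.4/25.13 = 14.38 mg/L.
Initial deficit D₀ = C_s − DO₀ = 9.90 − 7.546 = 2.354 mg/L.
D(3.27) = [0.355×14.38/(0.578−0.355)](e^(−0.355×3.27) − e^(−0.578×3.27)) + 2.354 e^(−0.578×3.27)
= 22.90 × (0.3132 − 0.1511) + 2.354 × 0.1511 = 4.068 mg/L.
DO = 9.90 − 4.068 = 5.832 mg/L.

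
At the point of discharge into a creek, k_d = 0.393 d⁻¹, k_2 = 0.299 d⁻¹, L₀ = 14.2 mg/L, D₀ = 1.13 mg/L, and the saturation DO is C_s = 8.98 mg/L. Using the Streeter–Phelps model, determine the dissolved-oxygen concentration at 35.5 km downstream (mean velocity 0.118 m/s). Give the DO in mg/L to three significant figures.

DO ≈ 2.73 mg/L

Travel time t = x/v = 35.5 km / (0.118 m/s) = 35500 m / 0.118 m/s = 300800 s = 3.482 d.
k_d L₀/(k_2−k_d) = 0.393×14.2/(0.299−0.393) = 5.581/-0.09400 = -59.37 mg/L.
e^(−k_d t) = e^(−0.393×3.482) = 0.2545; e^(−k_2 t) = e^(−0.299×3.482) = 0.3531.
D = -59.37 × (0.2545 − 0.3531) + 1.13 × 0.3531 = 5.851 + 0.3990 = 6.250 mg/L.
DO = C_s − D = 8.98 − 6.250 = 2.730 mg/L.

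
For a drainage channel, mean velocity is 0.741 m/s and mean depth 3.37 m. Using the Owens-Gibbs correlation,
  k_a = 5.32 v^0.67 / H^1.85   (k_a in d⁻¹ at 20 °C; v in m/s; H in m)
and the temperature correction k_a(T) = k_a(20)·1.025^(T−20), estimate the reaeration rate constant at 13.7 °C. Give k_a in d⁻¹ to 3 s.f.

k_a(20) = 5.32 × 0.741^0.67 / 3.37^1.85 = 5.32 × 0.8180 / 9.465 = 0.4598 d⁻¹.
k_a(13.7) = 0.4598 × 1.025^(13.7−20) = 0.4598 × 0.8559 = 0.3936 d⁻¹.

k_a ≈ 0.394 d⁻¹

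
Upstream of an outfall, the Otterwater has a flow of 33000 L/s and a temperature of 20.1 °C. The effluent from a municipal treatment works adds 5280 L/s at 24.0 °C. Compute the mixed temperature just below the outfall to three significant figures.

Flow-weighted mixing: C = (Q_r C_r + Q_w C_w)/(Q_r + Q_w)
= (33000×20.1 + 5280×24.0)/(33000 + 5280) = 790000/38280 = 20.64 °C.

20.6 °C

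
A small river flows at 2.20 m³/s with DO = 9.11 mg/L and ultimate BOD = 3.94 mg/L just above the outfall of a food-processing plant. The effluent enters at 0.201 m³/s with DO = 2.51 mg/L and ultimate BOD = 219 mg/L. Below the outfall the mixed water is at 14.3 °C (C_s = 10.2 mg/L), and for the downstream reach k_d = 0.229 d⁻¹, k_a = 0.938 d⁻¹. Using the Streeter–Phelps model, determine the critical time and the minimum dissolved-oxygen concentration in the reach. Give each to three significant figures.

Mixed DO = (2.20×9.11 + 0.201×2.51)/(2.20+0.201) = 20.55/2.401 = 8.557 mg/L.
Mixed L₀ = (2.20×3.94 + 0.201×219)/(2.401) = 52.69/2.401 = 21.94 mg/L.
Initial deficit D₀ = C_s − DO₀ = 10.2 − 8.557 = 1.643 mg/L.
t_c = (1/0.7090) ln[(0.938/0.229)(1 − 1.643×0.7090/(0.229×21.94))] = 1.410 × ln(3.147) = 1.617 d.
D_c = (0.229/0.938) × 21.94 × e^(−0.229×1.617) = 0.2441 × 21.94 × 0.6905 = 3.699 mg/L.
Minimum DO = 10.2 − 3.699 = 6.501 mg/L.

t_c ≈ 1.62 d; minimum DO ≈ 6.50 mg/L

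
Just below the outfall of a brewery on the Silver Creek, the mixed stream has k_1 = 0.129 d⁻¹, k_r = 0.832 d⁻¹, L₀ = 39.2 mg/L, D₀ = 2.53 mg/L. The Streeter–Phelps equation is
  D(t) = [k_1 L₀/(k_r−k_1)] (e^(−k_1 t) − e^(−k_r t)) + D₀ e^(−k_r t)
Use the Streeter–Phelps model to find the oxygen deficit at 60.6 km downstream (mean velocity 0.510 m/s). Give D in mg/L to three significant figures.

Travel time t = x/v = 60.6 km / (0.510 m/s) = 60600 m / 0.510 m/s = 118800 s = 1.375 d.
k_1 L₀/(k_r−k_1) = 0.129×39.2/(0.832−0.129) = 5.057/0.7030 = 7.193 mg/L.
e^(−k_1 t) = e^(−0.129×1.375) = 0.8374; e^(−k_r t) = e^(−0.832×1.375) = 0.3185.
D = 7.193 × (0.8374 − 0.3185) + 2.53 × 0.3185 = 3.733 + 0.8057 = 4.539 mg/L.

D ≈ 4.54 mg/L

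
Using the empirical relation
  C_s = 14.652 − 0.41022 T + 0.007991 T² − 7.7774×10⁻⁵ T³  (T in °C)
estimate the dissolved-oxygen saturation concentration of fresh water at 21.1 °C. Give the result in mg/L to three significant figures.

C_s ≈ 8.82 mg/L

C_s = 14.652 − 0.41022×21.1 + 0.007991×21.1² − 7.7774×10⁻⁵×21.1³ = 8.823 mg/L.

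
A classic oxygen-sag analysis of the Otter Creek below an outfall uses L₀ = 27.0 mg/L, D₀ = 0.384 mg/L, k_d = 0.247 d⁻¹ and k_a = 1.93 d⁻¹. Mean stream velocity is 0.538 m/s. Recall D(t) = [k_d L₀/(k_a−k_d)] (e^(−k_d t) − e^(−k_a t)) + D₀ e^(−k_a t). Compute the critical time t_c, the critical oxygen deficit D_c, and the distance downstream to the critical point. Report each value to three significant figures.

t_c ≈ 1.16 d; D_c ≈ 2.59 mg/L; x_c ≈ 54.0 km

t_c = [1/(k_a−k_d)] ln[(k_a/k_d)(1 − D₀(k_a−k_d)/(k_d L₀))]
= [1/(1.93−0.247)] ln[(1.93/0.247)(1 − 0.384×1.683/(0.247×27.0))]
= (1/1.683) ln[7.814 × 0.9031] = 0.5942 × ln(7.057) = 0.5942 × 1.954 = 1.161 d.
D_c = (k_d/k_a) L₀ e^(−k_d t_c) = (0.247/1.93) × 27.0 × e^(−0.247×1.161) = 0.1280 × 27.0 × 0.7507 = 2.594 mg/L.
x_c = v t_c = 0.538 m/s × 1.161 d × 86400 s/d = 53970 m ≈ 54.0 km.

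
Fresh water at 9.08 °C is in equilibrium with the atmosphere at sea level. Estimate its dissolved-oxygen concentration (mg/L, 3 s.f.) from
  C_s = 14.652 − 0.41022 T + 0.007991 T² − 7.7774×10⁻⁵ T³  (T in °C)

C_s = 14.652 − 0.41022×9.08 + 0.007991×9.08² − 7.7774×10⁻⁵×9.08³ = 11.53 mg/L.

C_s ≈ 11.5 mg/L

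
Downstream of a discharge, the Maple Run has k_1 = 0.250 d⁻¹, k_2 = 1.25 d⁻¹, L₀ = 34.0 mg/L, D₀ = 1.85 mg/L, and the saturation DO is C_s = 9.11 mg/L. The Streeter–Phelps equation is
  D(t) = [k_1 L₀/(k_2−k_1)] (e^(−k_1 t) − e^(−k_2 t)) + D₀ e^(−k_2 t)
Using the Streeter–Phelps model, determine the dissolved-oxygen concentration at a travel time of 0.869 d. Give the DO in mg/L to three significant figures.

DO ≈ 4.51 mg/L

k_1 L₀/(k_2−k_1) = 0.250×34.0/(1.25−0.250) = 8.500/1.000 = 8.500 mg/L.
e^(−k_1 t) = e^(−0.250×0.8690) = 0.8047; e^(−k_2 t) = e^(−1.25×0.8690) = 0.3375.
D = 8.500 × (0.8047 − 0.3375) + 1.85 × 0.3375 = 3.972 + 0.6243 = 4.596 mg/L.
DO = C_s − D = 9.11 − 4.596 = 4.514 mg/L.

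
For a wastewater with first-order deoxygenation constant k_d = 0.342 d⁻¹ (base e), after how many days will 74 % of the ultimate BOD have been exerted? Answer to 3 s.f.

t ≈ 3.94 d

y/L₀ = 1 − e^(−k_d t) = 0.74 ⇒ e^(−k_d t) = 0.260
t = −ln(0.260) / 0.342 = 1.347 / 0.342 = 3.939 d.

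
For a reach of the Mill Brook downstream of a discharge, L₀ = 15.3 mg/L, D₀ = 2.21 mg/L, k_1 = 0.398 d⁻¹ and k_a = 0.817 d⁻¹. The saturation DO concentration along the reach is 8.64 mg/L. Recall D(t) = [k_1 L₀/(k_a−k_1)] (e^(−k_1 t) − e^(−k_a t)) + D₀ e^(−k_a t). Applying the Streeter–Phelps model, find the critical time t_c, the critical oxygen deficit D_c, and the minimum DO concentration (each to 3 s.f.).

With k_a/k_1 = 2.053 and 1 − D₀(k_a−k_1)/(k_1 L₀) = 0.8479,
t_c = ln(2.053 × 0.8479) / (0.817 − 0.398) = ln(1.741) / 0.4190 = 0.5542/0.4190 = 1.323 d.
D_c = (k_1/k_a) L₀ e^(−k_1 t_c) = (0.398/0.817) × 15.3 × e^(−0.398×1.323) = 0.4871 × 15.3 × 0.5907 = 4.403 mg/L.
Minimum DO = C_s − D_c = 8.64 − 4.403 = 4.237 mg/L.

t_c ≈ 1.32 d; D_c ≈ 4.40 mg/L; min DO ≈ 4.24 mg/L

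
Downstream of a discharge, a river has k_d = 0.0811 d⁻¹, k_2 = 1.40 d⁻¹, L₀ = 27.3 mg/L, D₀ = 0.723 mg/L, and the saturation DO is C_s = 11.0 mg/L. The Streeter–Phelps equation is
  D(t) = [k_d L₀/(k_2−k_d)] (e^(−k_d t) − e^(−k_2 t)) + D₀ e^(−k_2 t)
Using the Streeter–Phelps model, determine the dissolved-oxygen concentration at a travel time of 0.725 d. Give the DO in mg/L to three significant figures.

k_d L₀/(k_2−k_d) = 0.0811×27.3/(1.40−0.0811) = 2.214/1.319 = 1.679 mg/L.
e^(−k_d t) = e^(−0.0811×0.7250) = 0.9429; e^(−k_2 t) = e^(−1.40×0.7250) = 0.3624.
D = 1.679 × (0.9429 − 0.3624) + 0.723 × 0.3624 = 0.9745 + 0.2620 = 1.236 mg/L.
DO = C_s − D = 11.0 − 1.236 = 9.764 mg/L.

DO ≈ 9.76 mg/L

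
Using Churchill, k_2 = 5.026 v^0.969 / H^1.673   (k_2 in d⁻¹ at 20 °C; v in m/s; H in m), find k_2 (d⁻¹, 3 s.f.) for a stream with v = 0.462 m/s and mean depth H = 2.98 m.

k_2 ≈ 0.383 d⁻¹

k_2 = 5.026 × 0.462^0.969 / 2.98^1.673 = 5.026 × 0.4732 / 6.214 = 0.3827 d⁻¹.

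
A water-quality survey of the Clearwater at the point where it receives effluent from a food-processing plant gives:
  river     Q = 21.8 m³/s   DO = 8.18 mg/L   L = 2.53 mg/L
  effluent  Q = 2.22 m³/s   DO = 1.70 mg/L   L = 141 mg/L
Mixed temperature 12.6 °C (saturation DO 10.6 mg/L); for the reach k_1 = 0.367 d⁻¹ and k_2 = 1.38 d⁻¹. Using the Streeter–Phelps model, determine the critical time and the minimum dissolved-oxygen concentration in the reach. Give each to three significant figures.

t_c ≈ 0.533 d; minimum DO ≈ 7.25 mg/L

Mixed DO = (21.8×8.18 + 2.22×1.70)/(21.8+2.22) = 182.1/24.02 = 7.581 mg/L.
Mixed L₀ = (21.8×2.53 + 2.22×141)/(24.02) = 368.2/24.02 = 15.33 mg/L.
Initial deficit D₀ = C_s − DO₀ = 10.6 − 7.581 = 3.019 mg/L.
t_c = (1/1.013) ln[(1.38/0.367)(1 − 3.019×1.013/(0.367×15.33))] = 0.9872 × ln(1.716) = 0.5331 d.
D_c = (0.367/1.38) × 15.33 × e^(−0.367×0.5331) = 0.2659 × 15.33 × 0.8223 = 3.352 mg/L.
Minimum DO = 10.6 − 3.352 = 7.248 mg/L.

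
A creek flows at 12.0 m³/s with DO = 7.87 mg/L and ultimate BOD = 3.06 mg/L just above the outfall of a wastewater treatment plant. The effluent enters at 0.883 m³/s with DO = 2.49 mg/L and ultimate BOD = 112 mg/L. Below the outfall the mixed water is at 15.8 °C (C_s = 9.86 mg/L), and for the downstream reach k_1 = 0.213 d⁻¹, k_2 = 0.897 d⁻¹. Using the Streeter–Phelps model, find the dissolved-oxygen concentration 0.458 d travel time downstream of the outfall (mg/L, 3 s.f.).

Mixed DO = (12.0×7.87 + 0.883×2.49)/(12.0+0.883) = 96.64/12.88 = 7.501 mg/L.
Mixed L₀ = (12.0×3.06 + 0.883×112)/(12.88) = 135.6/12.88 = 10.53 mg/L.
Initial deficit D₀ = C_s − DO₀ = 9.86 − 7.501 = 2.359 mg/L.
D(0.458) = [0.213×10.53/(0.897−0.213)](e^(−0.213×0.458) − e^(−0.897×0.458)) + 2.359 e^(−0.897×0.458)
= 3.278 × (0.9071 − 0.6631) + 2.359 × 0.6631 = 2.364 mg/L.
DO = 9.86 − 2.364 = 7.496 mg/L.

DO ≈ 7.50 mg/L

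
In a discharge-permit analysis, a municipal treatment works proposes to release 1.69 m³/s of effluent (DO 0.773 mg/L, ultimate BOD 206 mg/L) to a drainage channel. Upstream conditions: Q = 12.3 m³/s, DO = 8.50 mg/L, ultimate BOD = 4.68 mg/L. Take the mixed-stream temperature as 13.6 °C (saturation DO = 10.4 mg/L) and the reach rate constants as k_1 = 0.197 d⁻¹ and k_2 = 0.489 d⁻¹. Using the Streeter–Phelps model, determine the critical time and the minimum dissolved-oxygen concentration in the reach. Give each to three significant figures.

t_c ≈ 2.58 d; minimum DO ≈ 3.37 mg/L

Mixed DO = (12.3×8.50 + 1.69×0.773)/(12.3+1.69) = 105.9/13.99 = 7.567 mg/L.
Mixed L₀ = (12.3×4.68 + 1.69×206)/(13.99) = 405.7/13.99 = 29.00 mg/L.
Initial deficit D₀ = C_s − DO₀ = 10.4 − 7.567 = 2.833 mg/L.
t_c = (1/0.2920) ln[(0.489/0.197)(1 − 2.833×0.2920/(0.197×29.00))] = 3.425 × ln(2.123) = 2.578 d.
D_c = (0.197/0.489) × 29.00 × e^(−0.197×2.578) = 0.4029 × 29.00 × 0.6018 = 7.031 mg/L.
Minimum DO = 10.4 − 7.031 = 3.369 mg/L.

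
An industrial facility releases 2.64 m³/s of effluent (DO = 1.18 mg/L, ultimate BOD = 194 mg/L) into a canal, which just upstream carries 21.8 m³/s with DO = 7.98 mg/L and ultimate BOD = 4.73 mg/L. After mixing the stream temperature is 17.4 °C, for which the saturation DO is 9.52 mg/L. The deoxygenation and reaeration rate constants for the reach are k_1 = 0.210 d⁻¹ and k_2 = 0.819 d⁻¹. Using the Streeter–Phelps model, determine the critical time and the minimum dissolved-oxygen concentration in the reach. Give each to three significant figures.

Mixed DO = (21.8×7.98 + 2.64×1.18)/(21.8+2.64) = 177.1/24.44 = 7.245 mg/L.
Mixed L₀ = (21.8×4.73 + 2.64×194)/(24.44) = 615.3/24.44 = 25.17 mg/L.
Initial deficit D₀ = C_s − DO₀ = 9.52 − 7.245 = 2.275 mg/L.
t_c = (1/0.6090) ln[(0.819/0.210)(1 − 2.275×0.6090/(0.210×25.17))] = 1.642 × ln(2.878) = 1.736 d.
D_c = (0.210/0.819) × 25.17 × e^(−0.210×1.736) = 0.2564 × 25.17 × 0.6945 = 4.483 mg/L.
Minimum DO = 9.52 − 4.483 = 5.037 mg/L.

t_c ≈ 1.74 d; minimum DO ≈ 5.04 mg/L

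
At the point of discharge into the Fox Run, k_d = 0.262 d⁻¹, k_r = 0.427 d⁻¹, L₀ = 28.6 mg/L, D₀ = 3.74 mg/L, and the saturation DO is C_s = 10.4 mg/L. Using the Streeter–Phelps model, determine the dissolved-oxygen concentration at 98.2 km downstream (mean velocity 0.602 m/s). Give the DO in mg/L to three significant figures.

Travel time t = x/v = 98.2 km / (0.602 m/s) = 98200 m / 0.602 m/s = 163100 s = 1.888 d.
k_d L₀/(k_r−k_d) = 0.262×28.6/(0.427−0.262) = 7.493/0.1650 = 45.41 mg/L.
e^(−k_d t) = e^(−0.262×1.888) = 0.6098; e^(−k_r t) = e^(−0.427×1.888) = 0.4466.
D = 45.41 × (0.6098 − 0.4466) + 3.74 × 0.4466 = 7.412 + 1.670 = 9.082 mg/L.
DO = C_s − D = 10.4 − 9.082 = 1.318 mg/L.

DO ≈ 1.32 mg/L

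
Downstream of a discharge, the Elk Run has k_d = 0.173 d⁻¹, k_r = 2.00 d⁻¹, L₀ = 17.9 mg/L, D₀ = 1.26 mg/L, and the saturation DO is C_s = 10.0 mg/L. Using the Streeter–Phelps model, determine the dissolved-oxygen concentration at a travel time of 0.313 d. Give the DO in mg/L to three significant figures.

k_d L₀/(k_r−k_d) = 0.173×17.9/(2.00−0.173) = 3.097/1.827 = 1.695 mg/L.
e^(−k_d t) = e^(−0.173×0.3130) = 0.9473; e^(−k_r t) = e^(−2.00×0.3130) = 0.5347.
D = 1.695 × (0.9473 − 0.5347) + 1.26 × 0.5347 = 0.6993 + 0.6738 = 1.373 mg/L.
DO = C_s − D = 10.0 − 1.373 = 8.627 mg/L.

DO ≈ 8.63 mg/L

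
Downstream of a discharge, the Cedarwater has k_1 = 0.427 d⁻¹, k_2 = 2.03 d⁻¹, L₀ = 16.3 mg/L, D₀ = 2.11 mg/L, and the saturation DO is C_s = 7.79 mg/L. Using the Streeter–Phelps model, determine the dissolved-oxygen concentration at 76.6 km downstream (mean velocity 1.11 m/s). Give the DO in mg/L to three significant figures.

Travel time t = x/v = 76.6 km / (1.11 m/s) = 76600 m / 1.11 m/s = 69010 s = 0.7987 d.
k_1 L₀/(k_2−k_1) = 0.427×16.3/(2.03−0.427) = 6.960/1.603 = 4.342 mg/L.
e^(−k_1 t) = e^(−0.427×0.7987) = 0.7110; e^(−k_2 t) = e^(−2.03×0.7987) = 0.1976.
D = 4.342 × (0.7110 − 0.1976) + 2.11 × 0.1976 = 2.229 + 0.4170 = 2.646 mg/L.
DO = C_s − D = 7.79 − 2.646 = 5.144 mg/L.

DO ≈ 5.14 mg/L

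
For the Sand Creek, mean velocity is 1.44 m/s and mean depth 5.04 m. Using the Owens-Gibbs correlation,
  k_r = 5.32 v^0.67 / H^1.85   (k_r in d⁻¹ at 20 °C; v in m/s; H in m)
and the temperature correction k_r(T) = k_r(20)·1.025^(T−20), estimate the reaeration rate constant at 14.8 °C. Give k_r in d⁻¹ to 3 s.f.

k_r ≈ 0.300 d⁻¹

k_r(20) = 5.32 × 1.44^0.67 / 5.04^1.85 = 5.32 × 1.277 / 19.93 = 0.3408 d⁻¹.
k_r(14.8) = 0.3408 × 1.025^(14.8−20) = 0.3408 × 0.8795 = 0.2997 d⁻¹.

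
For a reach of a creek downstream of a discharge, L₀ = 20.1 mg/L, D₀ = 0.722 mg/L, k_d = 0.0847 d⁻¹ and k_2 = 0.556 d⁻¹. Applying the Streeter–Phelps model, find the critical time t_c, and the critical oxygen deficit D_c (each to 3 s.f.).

At the critical point dD/dt = 0, so k_d L₀ e^(−k_d t) = k_2 D. Substituting D(t) from the Streeter–Phelps equation and solving for t gives
t_c = ln[(k_2/k_d)(1 − D₀(k_2−k_d)/(k_d L₀))] / (k_2−k_d).
Here k_2−k_d = 0.4713 d⁻¹ and 1 − D₀(k_2−k_d)/(k_d L₀) = 1 − 0.722×0.4713/(0.0847×20.1) = 0.8001, so
t_c = ln(6.564 × 0.8001) / 0.4713 = 1.659 / 0.4713 = 3.519 d.
D_c = (k_d/k_2) L₀ e^(−k_d t_c) = (0.0847/0.556) × 20.1 × e^(−0.0847×3.519) = 0.1523 × 20.1 × 0.7422 = 2.273 mg/L.

t_c ≈ 3.52 d; D_c ≈ 2.27 mg/L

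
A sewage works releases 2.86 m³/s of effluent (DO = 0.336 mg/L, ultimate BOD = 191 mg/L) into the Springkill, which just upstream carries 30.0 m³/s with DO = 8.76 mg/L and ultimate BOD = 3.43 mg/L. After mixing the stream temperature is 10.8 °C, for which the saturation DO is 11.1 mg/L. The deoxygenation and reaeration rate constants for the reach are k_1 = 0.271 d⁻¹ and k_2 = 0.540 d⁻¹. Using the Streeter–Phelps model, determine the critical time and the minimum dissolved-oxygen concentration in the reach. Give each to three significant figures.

Mixed DO = (30.0×8.76 + 2.86×0.336)/(30.0+2.86) = 263.8/32.86 = 8.027 mg/L.
Mixed L₀ = (30.0×3.43 + 2.86×191)/(32.86) = 649.2/32.86 = 19.76 mg/L.
Initial deficit D₀ = C_s − DO₀ = 11.1 − 8.027 = 3.073 mg/L.
t_c = (1/0.2690) ln[(0.540/0.271)(1 − 3.073×0.2690/(0.271×19.76))] = 3.717 × ln(1.685) = 1.939 d.
D_c = (0.271/0.540) × 19.76 × e^(−0.271×1.939) = 0.5019 × 19.76 × 0.5912 = 5.861 mg/L.
Minimum DO = 11.1 − 5.861 = 5.239 mg/L.

t_c ≈ 1.94 d; minimum DO ≈ 5.24 mg/L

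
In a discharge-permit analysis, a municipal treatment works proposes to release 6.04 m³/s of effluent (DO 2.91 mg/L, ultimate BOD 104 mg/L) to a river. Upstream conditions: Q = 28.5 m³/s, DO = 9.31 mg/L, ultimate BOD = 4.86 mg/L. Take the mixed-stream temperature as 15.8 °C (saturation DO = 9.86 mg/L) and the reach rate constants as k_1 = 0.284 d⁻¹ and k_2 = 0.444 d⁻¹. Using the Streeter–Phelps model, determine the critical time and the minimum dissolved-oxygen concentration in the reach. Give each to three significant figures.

Mixed DO = (28.5×9.31 + 6.04×2.91)/(28.5+6.04) = 282.9/34.54 = 8.191 mg/L.
Mixed L₀ = (28.5×4.86 + 6.04×104)/(34.54) = 766.7/34.54 = 22.20 mg/L.
Initial deficit D₀ = C_s − DO₀ = 9.86 − 8.191 = 1.669 mg/L.
t_c = (1/0.1600) ln[(0.444/0.284)(1 − 1.669×0.1600/(0.284×22.20))] = 6.250 × ln(1.497) = 2.522 d.
D_c = (0.284/0.444) × 22.20 × e^(−0.284×2.522) = 0.6396 × 22.20 × 0.4885 = 6.936 mg/L.
Minimum DO = 9.86 − 6.936 = 2.924 mg/L.

t_c ≈ 2.52 d; minimum DO ≈ 2.92 mg/L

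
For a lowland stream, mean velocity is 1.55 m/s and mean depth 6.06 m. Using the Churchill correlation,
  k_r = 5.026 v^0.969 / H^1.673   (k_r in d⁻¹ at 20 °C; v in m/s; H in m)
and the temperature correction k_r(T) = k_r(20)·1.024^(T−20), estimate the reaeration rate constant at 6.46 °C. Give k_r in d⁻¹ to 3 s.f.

k_r ≈ 0.274 d⁻¹

k_r(20) = 5.026 × 1.55^0.969 / 6.06^1.673 = 5.026 × 1.529 / 20.37 = 0.3772 d⁻¹.
k_r(6.46) = 0.3772 × 1.024^(6.46−20) = 0.3772 × 0.7253 = 0.2736 d⁻¹.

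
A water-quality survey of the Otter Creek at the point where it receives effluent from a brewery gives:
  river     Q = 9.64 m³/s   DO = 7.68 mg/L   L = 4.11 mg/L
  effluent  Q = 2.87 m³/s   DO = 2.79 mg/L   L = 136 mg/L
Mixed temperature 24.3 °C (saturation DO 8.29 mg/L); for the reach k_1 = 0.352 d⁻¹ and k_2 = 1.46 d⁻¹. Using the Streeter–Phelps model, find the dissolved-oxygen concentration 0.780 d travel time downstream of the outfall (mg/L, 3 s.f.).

DO ≈ 2.93 mg/L

Mixed DO = (9.64×7.68 + 2.87×2.79)/(9.64+2.87) = 82.04/12.51 = 6.558 mg/L.
Mixed L₀ = (9.64×4.11 + 2.87×136)/(12.51) = 429.9/12.51 = 34.37 mg/L.
Initial deficit D₀ = C_s − DO₀ = 8.29 − 6.558 = 1.732 mg/L.
D(0.780) = [0.352×34.37/(1.46−0.352)](e^(−0.352×0.780) − e^(−1.46×0.780)) + 1.732 e^(−1.46×0.780)
= 10.92 × (0.7599 − 0.3202) + 1.732 × 0.3202 = 5.355 mg/L.
DO = 8.29 − 5.355 = 2.935 mg/L.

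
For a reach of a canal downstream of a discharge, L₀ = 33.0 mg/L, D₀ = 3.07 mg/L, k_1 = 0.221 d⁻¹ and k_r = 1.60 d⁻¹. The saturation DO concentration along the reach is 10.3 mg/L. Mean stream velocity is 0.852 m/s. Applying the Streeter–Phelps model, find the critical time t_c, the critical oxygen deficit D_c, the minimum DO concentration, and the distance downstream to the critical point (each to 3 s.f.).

With k_r/k_1 = 7.240 and 1 − D₀(k_r−k_1)/(k_1 L₀) = 0.4195,
t_c = ln(7.240 × 0.4195) / (1.60 − 0.221) = ln(3.037) / 1.379 = 1.111/1.379 = 0.8056 d.
D_c = (k_1/k_r) L₀ e^(−k_1 t_c) = (0.221/1.60) × 33.0 × e^(−0.221×0.8056) = 0.1381 × 33.0 × 0.8369 = 3.815 mg/L.
Minimum DO = C_s − D_c = 10.3 − 3.815 = 6.485 mg/L.
x_c = v t_c = 0.852 m/s × 0.8056 d × 86400 s/d = 59300 m ≈ 59.3 km.

t_c ≈ 0.806 d; D_c ≈ 3.81 mg/L; min DO ≈ 6.49 mg/L; x_c ≈ 59.3 km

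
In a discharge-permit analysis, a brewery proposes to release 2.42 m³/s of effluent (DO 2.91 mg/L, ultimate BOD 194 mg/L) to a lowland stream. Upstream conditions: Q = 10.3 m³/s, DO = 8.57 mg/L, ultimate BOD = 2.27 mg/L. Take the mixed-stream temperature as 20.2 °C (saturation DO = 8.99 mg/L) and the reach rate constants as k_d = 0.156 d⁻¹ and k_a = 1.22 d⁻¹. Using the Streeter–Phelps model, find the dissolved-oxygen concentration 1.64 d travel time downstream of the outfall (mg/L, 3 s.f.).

DO ≈ 5.16 mg/L

Mixed DO = (10.3×8.57 + 2.42×2.91)/(10.3+2.42) = 95.31/12.72 = 7.493 mg/L.
Mixed L₀ = (10.3×2.27 + 2.42×194)/(12.72) = 492.9/12.72 = 38.75 mg/L.
Initial deficit D₀ = C_s − DO₀ = 8.99 − 7.493 = 1.497 mg/L.
D(1.64) = [0.156×38.75/(1.22−0.156)](e^(−0.156×1.64) − e^(−1.22×1.64)) + 1.497 e^(−1.22×1.64)
= 5.681 × (0.7743 − 0.1352) + 1.497 × 0.1352 = 3.833 mg/L.
DO = 8.99 − 3.833 = 5.157 mg/L.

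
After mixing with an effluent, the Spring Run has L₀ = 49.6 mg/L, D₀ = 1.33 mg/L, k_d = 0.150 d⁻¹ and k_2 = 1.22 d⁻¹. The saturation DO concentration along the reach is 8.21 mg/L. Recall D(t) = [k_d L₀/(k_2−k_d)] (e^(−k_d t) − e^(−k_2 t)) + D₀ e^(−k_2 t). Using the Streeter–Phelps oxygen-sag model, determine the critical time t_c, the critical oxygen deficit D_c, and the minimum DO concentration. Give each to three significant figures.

t_c ≈ 1.76 d; D_c ≈ 4.68 mg/L; min DO ≈ 3.53 mg/L

t_c = [1/(k_2−k_d)] ln[(k_2/k_d)(1 − D₀(k_2−k_d)/(k_d L₀))]
= [1/(1.22−0.150)] ln[(1.22/0.150)(1 − 1.33×1.070/(0.150×49.6))]
= (1/1.070) ln[8.133 × 0.8087] = 0.9346 × ln(6.578) = 0.9346 × 1.884 = 1.760 d.
D_c = (k_d/k_2) L₀ e^(−k_d t_c) = (0.150/1.22) × 49.6 × e^(−0.150×1.760) = 0.1230 × 49.6 × 0.7679 = 4.683 mg/L.
Minimum DO = C_s − D_c = 8.21 − 4.683 = 3.527 mg/L.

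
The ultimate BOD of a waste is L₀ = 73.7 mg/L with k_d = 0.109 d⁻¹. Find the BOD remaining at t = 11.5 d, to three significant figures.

L ≈ 21.0 mg/L

L_t = L₀ e^(−k_d t) = 73.7 × e^(−0.109×11.5) = 73.7 × 0.2855 = 21.04 mg/L.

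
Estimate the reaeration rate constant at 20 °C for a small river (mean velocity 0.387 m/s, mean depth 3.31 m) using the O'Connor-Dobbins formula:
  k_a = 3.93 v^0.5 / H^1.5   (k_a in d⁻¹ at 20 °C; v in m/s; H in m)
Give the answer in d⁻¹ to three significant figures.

k_a ≈ 0.406 d⁻¹

k_a = 3.93 × 0.387^0.5 / 3.31^1.5 = 3.93 × 0.6221 / 6.022 = 0.4060 d⁻¹.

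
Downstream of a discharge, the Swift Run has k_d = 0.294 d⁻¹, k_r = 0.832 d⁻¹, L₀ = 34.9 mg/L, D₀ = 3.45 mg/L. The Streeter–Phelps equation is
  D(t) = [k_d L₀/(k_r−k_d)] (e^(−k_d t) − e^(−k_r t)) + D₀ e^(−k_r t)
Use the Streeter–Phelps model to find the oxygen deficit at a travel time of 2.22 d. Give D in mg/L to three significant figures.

k_d L₀/(k_r−k_d) = 0.294×34.9/(0.832−0.294) = 10.26/0.5380 = 19.07 mg/L.
e^(−k_d t) = e^(−0.294×2.220) = 0.5206; e^(−k_r t) = e^(−0.832×2.220) = 0.1577.
D = 19.07 × (0.5206 − 0.1577) + 3.45 × 0.1577 = 6.922 + 0.5441 = 7.466 mg/L.

D ≈ 7.47 mg/L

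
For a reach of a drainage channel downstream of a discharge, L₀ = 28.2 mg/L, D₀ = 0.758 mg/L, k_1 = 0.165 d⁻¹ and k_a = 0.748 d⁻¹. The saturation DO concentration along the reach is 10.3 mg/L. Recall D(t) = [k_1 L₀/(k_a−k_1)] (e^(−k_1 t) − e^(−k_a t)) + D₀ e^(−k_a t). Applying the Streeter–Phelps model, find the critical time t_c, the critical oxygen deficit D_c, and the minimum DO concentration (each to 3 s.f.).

t_c ≈ 2.42 d; D_c ≈ 4.17 mg/L; min DO ≈ 6.13 mg/L

t_c = [1/(k_a−k_1)] ln[(k_a/k_1)(1 − D₀(k_a−k_1)/(k_1 L₀))]
= [1/(0.748−0.165)] ln[(0.748/0.165)(1 − 0.758×0.5830/(0.165×28.2))]
= (1/0.5830) ln[4.533 × 0.9050] = 1.715 × ln(4.103) = 1.715 × 1.412 = 2.421 d.
L(t_c) = L₀ e^(−k_1 t_c) = 28.2 × 0.6706 = 18.91 mg/L, and at the critical point k_a D_c = k_1 L, so D_c = (0.165/0.748) × 18.91 = 4.172 mg/L.
Minimum DO = C_s − D_c = 10.3 − 4.172 = 6.128 mg/L.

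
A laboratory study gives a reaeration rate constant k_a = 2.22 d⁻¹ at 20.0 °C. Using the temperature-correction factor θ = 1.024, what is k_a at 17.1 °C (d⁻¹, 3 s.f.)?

k_a(T₂) = k_a(T₁) · θ^(T₂−T₁) = 2.22 × 1.024^(17.1−20.0)
= 2.22 × 1.024^-2.90 = 2.22 × 0.9335 = 2.072 d⁻¹.

k_a ≈ 2.07 d⁻¹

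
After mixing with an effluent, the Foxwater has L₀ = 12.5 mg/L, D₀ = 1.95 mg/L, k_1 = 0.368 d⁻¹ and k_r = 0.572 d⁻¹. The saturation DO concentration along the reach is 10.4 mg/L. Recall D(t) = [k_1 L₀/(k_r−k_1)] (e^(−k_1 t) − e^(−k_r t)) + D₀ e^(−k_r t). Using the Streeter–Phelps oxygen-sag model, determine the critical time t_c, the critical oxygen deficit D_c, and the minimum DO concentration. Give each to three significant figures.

With k_r/k_1 = 1.554 and 1 − D₀(k_r−k_1)/(k_1 L₀) = 0.9135,
t_c = ln(1.554 × 0.9135) / (0.572 − 0.368) = ln(1.420) / 0.2040 = 0.3506/0.2040 = 1.719 d.
L(t_c) = L₀ e^(−k_1 t_c) = 12.5 × 0.5313 = 6.641 mg/L, and at the critical point k_r D_c = k_1 L, so D_c = (0.368/0.572) × 6.641 = 4.273 mg/L.
Minimum DO = C_s − D_c = 10.4 − 4.273 = 6.127 mg/L.

t_c ≈ 1.72 d; D_c ≈ 4.27 mg/L; min DO ≈ 6.13 mg/L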